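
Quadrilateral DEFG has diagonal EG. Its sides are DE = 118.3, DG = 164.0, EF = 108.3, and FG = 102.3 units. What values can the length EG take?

From triangle DEG: |118.3 − 164.0| < EG < 118.3 + 164.0, i.e. 45.7 < EG < 282.3.
From triangle FEG: 6.0 < EG < 210.6.
Both must hold, so EG lies in the intersection.

45.7 < EG < 210.6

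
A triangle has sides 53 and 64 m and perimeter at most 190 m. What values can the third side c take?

Triangle inequality alone gives 11 < c < 117.
The perimeter condition gives c ≤ 190 − 53 − 64 = 73.
Intersecting the two: 11 < c ≤ 73.

11 < c ≤ 73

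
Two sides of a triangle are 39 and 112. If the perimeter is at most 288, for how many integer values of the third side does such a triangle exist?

Triangle inequality: 73 < x < 151. Perimeter ≤ 288 gives x ≤ 288 − 39 − 112 = 137.
So 73 < x ≤ 137; integers 74 through 137: 64 values.

64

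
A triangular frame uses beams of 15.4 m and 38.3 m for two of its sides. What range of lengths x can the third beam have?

22.9 < x < 53.7

By the triangle inequality, x must be less than 15.4 + 38.3 = 53.7 and greater than |15.4 − 38.3| = 22.9.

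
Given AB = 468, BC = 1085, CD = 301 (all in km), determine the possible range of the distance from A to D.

316 ≤ AD ≤ 1854 km

The maximum is all hops collinear in one direction: 468 + 1085 + 301 = 1854.
The longest hop is 1085; the others sum to 769. Folding the others back against it leaves at least 1085 − 769 = 316.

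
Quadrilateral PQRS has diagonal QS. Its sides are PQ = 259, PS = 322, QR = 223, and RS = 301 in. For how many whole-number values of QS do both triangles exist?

445

From triangle PQS: 63 < QS < 581.
From triangle RQS: 78 < QS < 524.
Intersection: 78 < QS < 524, so integers 79 through 523: 445 values.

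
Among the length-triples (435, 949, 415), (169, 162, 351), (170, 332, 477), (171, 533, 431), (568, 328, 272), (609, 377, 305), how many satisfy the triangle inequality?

4

(415,435,949): 415+435 ≤ 949 → not valid
(162,169,351): 162+169 ≤ 351 → not valid
(170,332,477): 170+332 > 477 → valid
(171,431,533): 171+431 > 533 → valid
(272,328,568): 272+328 > 568 → valid
(305,377,609): 305+377 > 609 → valid
4 of the 6 triples form a triangle.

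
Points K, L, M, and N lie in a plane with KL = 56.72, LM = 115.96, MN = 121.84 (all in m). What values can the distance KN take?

The maximum is all hops collinear in one direction: 56.72 + 115.96 + 121.84 = 294.52.
The longest hop is 121.84; the others sum to 172.68. Since 121.84 ≤ 172.68, the path can fold back on itself completely, so the minimum distance is 0.

0 ≤ KN ≤ 294.52 m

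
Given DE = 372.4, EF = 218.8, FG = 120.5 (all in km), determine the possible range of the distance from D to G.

33.1 ≤ DG ≤ 711.7 km

The maximum is all hops collinear in one direction: 372.4 + 218.8 + 120.5 = 711.7.
The longest hop is 372.4; the others sum to 339.3. Folding the others back against it leaves at least 372.4 − 339.3 = 33.1.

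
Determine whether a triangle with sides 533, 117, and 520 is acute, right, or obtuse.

Compare the square of the longest side to the sum of squares of the other two: 117² + 520² = 284089 = 533².

right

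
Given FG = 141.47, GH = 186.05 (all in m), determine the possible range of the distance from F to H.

44.58 ≤ FH ≤ 327.52 m

By the triangle inequality, |141.47 − 186.05| ≤ FH ≤ 141.47 + 186.05.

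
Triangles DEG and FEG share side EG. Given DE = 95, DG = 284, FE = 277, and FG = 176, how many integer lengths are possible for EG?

189

From triangle DEG: 189 < EG < 379.
From triangle FEG: 101 < EG < 453.
Intersection: 189 < EG < 379, so integers 190 through 378: 189 values.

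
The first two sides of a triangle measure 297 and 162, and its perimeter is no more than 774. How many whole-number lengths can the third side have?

Triangle inequality: 135 < x < 459. Perimeter ≤ 774 gives x ≤ 774 − 297 − 162 = 315.
So 135 < x ≤ 315; integers 136 through 315: 180 values.

180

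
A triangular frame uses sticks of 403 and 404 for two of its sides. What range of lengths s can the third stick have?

By the triangle inequality, s must be less than 403 + 404 = 807 and greater than |403 − 404| = 1.

1 < s < 807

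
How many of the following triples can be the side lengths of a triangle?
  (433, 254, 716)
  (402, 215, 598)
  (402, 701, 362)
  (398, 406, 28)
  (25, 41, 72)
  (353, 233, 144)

(254,433,716): 254+433 ≤ 716 → not valid
(215,402,598): 215+402 > 598 → valid
(362,402,701): 362+402 > 701 → valid
(28,398,406): 28+398 > 406 → valid
(25,41,72): 25+41 ≤ 72 → not valid
(144,233,353): 144+233 > 353 → valid
4 of the 6 triples form a triangle.

4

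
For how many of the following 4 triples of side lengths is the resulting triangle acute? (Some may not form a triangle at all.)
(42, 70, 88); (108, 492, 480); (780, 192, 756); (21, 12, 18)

(42,70,88): 42²+70² = 6664 < 7744 = 88² → obtuse
(108,492,480): 108²+480² = 242064 = 492² → right
(780,192,756): 192²+756² = 608400 = 780² → right
(21,12,18): 12²+18² = 468 > 441 = 21² → acute
1 of the 4 is acute.

1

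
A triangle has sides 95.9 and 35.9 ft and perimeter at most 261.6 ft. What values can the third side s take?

Triangle inequality alone gives 60.0 < s < 131.8.
The perimeter condition gives s ≤ 261.6 − 95.9 − 35.9 = 129.8.
Intersecting the two: 60.0 < s ≤ 129.8.

60.0 < s ≤ 129.8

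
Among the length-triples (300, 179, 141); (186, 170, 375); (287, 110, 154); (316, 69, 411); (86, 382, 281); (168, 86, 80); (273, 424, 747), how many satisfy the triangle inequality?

(141,179,300): 141+179 > 300 → valid
(170,186,375): 170+186 ≤ 375 → not valid
(110,154,287): 110+154 ≤ 287 → not valid
(69,316,411): 69+316 ≤ 411 → not valid
(86,281,382): 86+281 ≤ 382 → not valid
(80,86,168): 80+86 ≤ 168 → not valid
(273,424,747): 273+424 ≤ 747 → not valid
1 of the 7 triples forms a triangle.

1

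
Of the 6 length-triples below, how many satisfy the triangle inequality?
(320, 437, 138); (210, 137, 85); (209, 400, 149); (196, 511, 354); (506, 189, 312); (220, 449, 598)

(138,320,437): 138+320 > 437 → valid
(85,137,210): 85+137 > 210 → valid
(149,209,400): 149+209 ≤ 400 → not valid
(196,354,511): 196+354 > 511 → valid
(189,312,506): 189+312 ≤ 506 → not valid
(220,449,598): 220+449 > 598 → valid
4 of the 6 triples form a triangle.

4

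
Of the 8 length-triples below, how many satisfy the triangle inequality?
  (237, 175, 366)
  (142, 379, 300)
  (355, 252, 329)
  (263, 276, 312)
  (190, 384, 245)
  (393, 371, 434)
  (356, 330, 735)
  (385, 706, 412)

7

(175,237,366): 175+237 > 366 → valid
(142,300,379): 142+300 > 379 → valid
(252,329,355): 252+329 > 355 → valid
(263,276,312): 263+276 > 312 → valid
(190,245,384): 190+245 > 384 → valid
(371,393,434): 371+393 > 434 → valid
(330,356,735): 330+356 ≤ 735 → not valid
(385,412,706): 385+412 > 706 → valid
7 of the 8 triples form a triangle.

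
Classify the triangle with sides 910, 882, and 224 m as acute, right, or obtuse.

Compare the square of the longest side to the sum of squares of the other two: 224² + 882² = 828100 = 910².

right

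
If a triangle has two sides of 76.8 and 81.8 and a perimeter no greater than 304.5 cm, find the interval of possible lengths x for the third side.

5.0 < x ≤ 145.9 cm

Triangle inequality alone gives 5.0 < x < 158.6.
The perimeter condition gives x ≤ 304.5 − 76.8 − 81.8 = 145.9.
Intersecting the two: 5.0 < x ≤ 145.9.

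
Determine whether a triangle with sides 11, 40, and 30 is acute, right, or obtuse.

Compare the square of the longest side to the sum of squares of the other two: 11² + 30² = 1021 < 1600 = 40².

obtuse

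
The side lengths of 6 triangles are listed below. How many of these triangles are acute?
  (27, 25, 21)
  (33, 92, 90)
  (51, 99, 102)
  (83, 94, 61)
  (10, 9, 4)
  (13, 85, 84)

4

(27,25,21): 21²+25² = 1066 > 729 = 27² → acute
(33,92,90): 33²+90² = 9189 > 8464 = 92² → acute
(51,99,102): 51²+99² = 12402 > 10404 = 102² → acute
(83,94,61): 61²+83² = 10610 > 8836 = 94² → acute
(10,9,4): 4²+9² = 97 < 100 = 10² → obtuse
(13,85,84): 13²+84² = 7225 = 85² → right
4 of the 6 are acute.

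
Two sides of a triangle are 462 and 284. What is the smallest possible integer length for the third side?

179

The third side must be strictly greater than |462 − 284| = 178.
The smallest integer above 178 is 179.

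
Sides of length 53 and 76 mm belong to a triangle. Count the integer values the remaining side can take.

The third side lies in the open interval (23, 129).
Integers from 24 to 128 inclusive: 128 − 24 + 1 = 105.

105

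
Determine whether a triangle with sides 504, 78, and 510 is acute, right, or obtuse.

right

Compare the square of the longest side to the sum of squares of the other two: 78² + 504² = 260100 = 510².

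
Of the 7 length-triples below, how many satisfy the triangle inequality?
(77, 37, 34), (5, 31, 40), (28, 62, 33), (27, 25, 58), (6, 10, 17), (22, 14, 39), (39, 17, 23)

1

(34,37,77): 34+37 ≤ 77 → not valid
(5,31,40): 5+31 ≤ 40 → not valid
(28,33,62): 28+33 ≤ 62 → not valid
(25,27,58): 25+27 ≤ 58 → not valid
(6,10,17): 6+10 ≤ 17 → not valid
(14,22,39): 14+22 ≤ 39 → not valid
(17,23,39): 17+23 > 39 → valid
1 of the 7 triples forms a triangle.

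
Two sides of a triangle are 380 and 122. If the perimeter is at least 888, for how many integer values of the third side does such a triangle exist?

116

Triangle inequality: 258 < x < 502. Perimeter ≥ 888 gives x ≥ 888 − 380 − 122 = 386.
So 386 ≤ x < 502; integers 386 through 501: 116 values.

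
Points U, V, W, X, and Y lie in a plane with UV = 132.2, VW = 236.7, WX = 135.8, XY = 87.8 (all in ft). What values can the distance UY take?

0 ≤ UY ≤ 592.5 ft

The maximum is all hops collinear in one direction: 132.2 + 236.7 + 135.8 + 87.8 = 592.5.
The longest hop is 236.7; the others sum to 355.8. Since 236.7 ≤ 355.8, the path can fold back on itself completely, so the minimum distance is 0.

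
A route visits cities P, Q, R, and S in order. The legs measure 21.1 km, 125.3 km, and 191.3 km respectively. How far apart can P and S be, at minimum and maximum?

The maximum is all hops collinear in one direction: 21.1 + 125.3 + 191.3 = 337.7.
The longest hop is 191.3; the others sum to 146.4. Folding the others back against it leaves at least 191.3 − 146.4 = 44.9.

44.9 ≤ PS ≤ 337.7 km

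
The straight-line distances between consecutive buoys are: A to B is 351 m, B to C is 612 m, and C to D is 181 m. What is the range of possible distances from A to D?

The maximum is all hops collinear in one direction: 351 + 612 + 181 = 1144.
The longest hop is 612; the others sum to 532. Folding the others back against it leaves at least 612 − 532 = 80.

80 ≤ AD ≤ 1144 m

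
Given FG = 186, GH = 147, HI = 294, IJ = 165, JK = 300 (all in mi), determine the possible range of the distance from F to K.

0 ≤ FK ≤ 1092 mi

The maximum is all hops collinear in one direction: 186 + 147 + 294 + 165 + 300 = 1092.
The longest hop is 300; the others sum to 792. Since 300 ≤ 792, the path can fold back on itself completely, so the minimum distance is 0.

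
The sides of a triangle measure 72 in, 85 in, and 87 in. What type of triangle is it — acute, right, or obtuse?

Compare the square of the longest side to the sum of squares of the other two: 72² + 85² = 12409 > 7569 = 87².

acute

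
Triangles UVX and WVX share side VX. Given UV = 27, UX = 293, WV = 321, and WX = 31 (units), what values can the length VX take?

290 < VX < 320

From triangle UVX: |27 − 293| < VX < 27 + 293, i.e. 266 < VX < 320.
From triangle WVX: 290 < VX < 352.
Both must hold, so VX lies in the intersection.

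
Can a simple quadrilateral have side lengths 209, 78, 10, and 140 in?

Yes

A quadrilateral exists iff every side is shorter than the sum of the others — equivalently, the longest side is less than the sum of the rest.
Longest side 209 < 228 (sum of the remaining 3), so yes.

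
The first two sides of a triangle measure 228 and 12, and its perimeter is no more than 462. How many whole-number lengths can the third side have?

6

Triangle inequality: 216 < x < 240. Perimeter ≤ 462 gives x ≤ 462 − 228 − 12 = 222.
So 216 < x ≤ 222; integers 217 through 222: 6 values.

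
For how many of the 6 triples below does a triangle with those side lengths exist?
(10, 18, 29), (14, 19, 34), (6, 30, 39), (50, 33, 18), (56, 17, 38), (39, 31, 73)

1

(10,18,29): 10+18 ≤ 29 → not valid
(14,19,34): 14+19 ≤ 34 → not valid
(6,30,39): 6+30 ≤ 39 → not valid
(18,33,50): 18+33 > 50 → valid
(17,38,56): 17+38 ≤ 56 → not valid
(31,39,73): 31+39 ≤ 73 → not valid
1 of the 6 triples forms a triangle.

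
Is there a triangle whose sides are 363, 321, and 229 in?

Yes

The longest side is 363, and the other two sum to 550.
Since 550 > 363, the triangle inequality holds.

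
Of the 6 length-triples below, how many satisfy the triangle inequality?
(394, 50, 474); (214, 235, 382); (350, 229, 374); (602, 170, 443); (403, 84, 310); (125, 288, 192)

(50,394,474): 50+394 ≤ 474 → not valid
(214,235,382): 214+235 > 382 → valid
(229,350,374): 229+350 > 374 → valid
(170,443,602): 170+443 > 602 → valid
(84,310,403): 84+310 ≤ 403 → not valid
(125,192,288): 125+192 > 288 → valid
4 of the 6 triples form a triangle.

4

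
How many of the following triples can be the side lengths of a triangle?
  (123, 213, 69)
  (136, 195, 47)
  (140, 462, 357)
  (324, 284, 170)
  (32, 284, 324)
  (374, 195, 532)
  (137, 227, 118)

(69,123,213): 69+123 ≤ 213 → not valid
(47,136,195): 47+136 ≤ 195 → not valid
(140,357,462): 140+357 > 462 → valid
(170,284,324): 170+284 > 324 → valid
(32,284,324): 32+284 ≤ 324 → not valid
(195,374,532): 195+374 > 532 → valid
(118,137,227): 118+137 > 227 → valid
4 of the 7 triples form a triangle.

4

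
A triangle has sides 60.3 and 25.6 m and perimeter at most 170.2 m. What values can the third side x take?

Triangle inequality alone gives 34.7 < x < 85.9.
The perimeter condition gives x ≤ 170.2 − 60.3 − 25.6 = 84.3.
Intersecting the two: 34.7 < x ≤ 84.3.

34.7 < x ≤ 84.3 m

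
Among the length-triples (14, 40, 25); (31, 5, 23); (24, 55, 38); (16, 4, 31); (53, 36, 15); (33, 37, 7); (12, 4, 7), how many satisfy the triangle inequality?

2

(14,25,40): 14+25 ≤ 40 → not valid
(5,23,31): 5+23 ≤ 31 → not valid
(24,38,55): 24+38 > 55 → valid
(4,16,31): 4+16 ≤ 31 → not valid
(15,36,53): 15+36 ≤ 53 → not valid
(7,33,37): 7+33 > 37 → valid
(4,7,12): 4+7 ≤ 12 → not valid
2 of the 7 triples form a triangle.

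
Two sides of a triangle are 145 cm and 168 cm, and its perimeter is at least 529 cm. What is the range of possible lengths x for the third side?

Triangle inequality alone gives 23 < x < 313.
The perimeter condition gives x ≥ 529 − 145 − 168 = 216.
Intersecting the two: 216 ≤ x < 313.

216 ≤ x < 313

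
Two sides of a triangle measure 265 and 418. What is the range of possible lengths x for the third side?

153 < x < 683

By the triangle inequality, x must be less than 265 + 418 = 683 and greater than |265 − 418| = 153.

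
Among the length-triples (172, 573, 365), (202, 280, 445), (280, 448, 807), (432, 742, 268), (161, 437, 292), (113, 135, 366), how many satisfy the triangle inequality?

2

(172,365,573): 172+365 ≤ 573 → not valid
(202,280,445): 202+280 > 445 → valid
(280,448,807): 280+448 ≤ 807 → not valid
(268,432,742): 268+432 ≤ 742 → not valid
(161,292,437): 161+292 > 437 → valid
(113,135,366): 113+135 ≤ 366 → not valid
2 of the 6 triples form a triangle.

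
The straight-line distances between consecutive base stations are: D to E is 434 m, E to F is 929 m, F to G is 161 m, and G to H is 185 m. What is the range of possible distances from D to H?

The maximum is all hops collinear in one direction: 434 + 929 + 161 + 185 = 1709.
The longest hop is 929; the others sum to 780. Folding the others back against it leaves at least 929 − 780 = 149.

149 ≤ DH ≤ 1709 m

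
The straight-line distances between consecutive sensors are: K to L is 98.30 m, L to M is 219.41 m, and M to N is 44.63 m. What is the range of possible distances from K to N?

The maximum is all hops collinear in one direction: 98.30 + 219.41 + 44.63 = 362.34.
The longest hop is 219.41; the others sum to 142.93. Folding the others back against it leaves at least 219.41 − 142.93 = 76.48.

76.48 ≤ KN ≤ 362.34 m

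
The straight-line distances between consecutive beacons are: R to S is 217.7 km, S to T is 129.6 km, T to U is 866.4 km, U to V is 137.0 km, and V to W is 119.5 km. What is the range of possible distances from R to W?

262.6 ≤ RW ≤ 1470.2 km

The maximum is all hops collinear in one direction: 217.7 + 129.6 + 866.4 + 137.0 + 119.5 = 1470.2.
The longest hop is 866.4; the others sum to 603.8. Folding the others back against it leaves at least 866.4 − 603.8 = 262.6.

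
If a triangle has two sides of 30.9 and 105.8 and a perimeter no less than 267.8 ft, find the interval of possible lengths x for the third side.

131.1 ≤ x < 136.7 ft

Triangle inequality alone gives 74.9 < x < 136.7.
The perimeter condition gives x ≥ 267.8 − 30.9 − 105.8 = 131.1.
Intersecting the two: 131.1 ≤ x < 136.7.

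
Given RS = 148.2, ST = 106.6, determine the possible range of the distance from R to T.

By the triangle inequality, |148.2 − 106.6| ≤ RT ≤ 148.2 + 106.6.

41.6 ≤ RT ≤ 254.8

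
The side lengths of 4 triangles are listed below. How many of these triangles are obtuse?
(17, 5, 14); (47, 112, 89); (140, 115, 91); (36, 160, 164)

2

(17,5,14): 5²+14² = 221 < 289 = 17² → obtuse
(47,112,89): 47²+89² = 10130 < 12544 = 112² → obtuse
(140,115,91): 91²+115² = 21506 > 19600 = 140² → acute
(36,160,164): 36²+160² = 26896 = 164² → right
2 of the 4 are obtuse.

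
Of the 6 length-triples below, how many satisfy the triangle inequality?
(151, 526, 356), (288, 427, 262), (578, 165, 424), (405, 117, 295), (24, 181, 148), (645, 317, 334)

(151,356,526): 151+356 ≤ 526 → not valid
(262,288,427): 262+288 > 427 → valid
(165,424,578): 165+424 > 578 → valid
(117,295,405): 117+295 > 405 → valid
(24,148,181): 24+148 ≤ 181 → not valid
(317,334,645): 317+334 > 645 → valid
4 of the 6 triples form a triangle.

4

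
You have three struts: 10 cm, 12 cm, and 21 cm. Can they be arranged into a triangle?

Yes

The longest side is 21, and the other two sum to 22.
Since 22 > 21, the triangle inequality holds.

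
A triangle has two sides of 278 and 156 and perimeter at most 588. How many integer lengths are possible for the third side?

32

Triangle inequality: 122 < x < 434. Perimeter ≤ 588 gives x ≤ 588 − 278 − 156 = 154.
So 122 < x ≤ 154; integers 123 through 154: 32 values.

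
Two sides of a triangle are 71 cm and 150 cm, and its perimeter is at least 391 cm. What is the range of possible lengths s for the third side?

Triangle inequality alone gives 79 < s < 221.
The perimeter condition gives s ≥ 391 − 71 − 150 = 170.
Intersecting the two: 170 ≤ s < 221.

170 ≤ s < 221 cm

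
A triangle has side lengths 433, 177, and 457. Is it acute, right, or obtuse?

Compare the square of the longest side to the sum of squares of the other two: 177² + 433² = 218818 > 208849 = 457².

acute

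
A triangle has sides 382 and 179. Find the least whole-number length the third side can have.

204

The third side must be strictly greater than |382 − 179| = 203.
The smallest integer above 203 is 204.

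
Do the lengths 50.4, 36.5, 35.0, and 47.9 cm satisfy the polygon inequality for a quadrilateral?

A quadrilateral exists iff every side is shorter than the sum of the others — equivalently, the longest side is less than the sum of the rest.
Longest side 50.4 < 119.4 (sum of the remaining 3), so yes.

Yes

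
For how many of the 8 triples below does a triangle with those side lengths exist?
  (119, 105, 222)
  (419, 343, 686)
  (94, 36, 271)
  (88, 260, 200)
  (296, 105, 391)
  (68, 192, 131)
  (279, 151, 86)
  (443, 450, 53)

(105,119,222): 105+119 > 222 → valid
(343,419,686): 343+419 > 686 → valid
(36,94,271): 36+94 ≤ 271 → not valid
(88,200,260): 88+200 > 260 → valid
(105,296,391): 105+296 > 391 → valid
(68,131,192): 68+131 > 192 → valid
(86,151,279): 86+151 ≤ 279 → not valid
(53,443,450): 53+443 > 450 → valid
6 of the 8 triples form a triangle.

6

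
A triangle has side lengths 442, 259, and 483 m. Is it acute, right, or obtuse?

Compare the square of the longest side to the sum of squares of the other two: 259² + 442² = 262445 > 233289 = 483².

acute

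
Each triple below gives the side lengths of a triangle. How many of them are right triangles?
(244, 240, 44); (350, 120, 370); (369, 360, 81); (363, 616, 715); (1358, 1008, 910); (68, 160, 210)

(244,240,44): 44²+240² = 59536 = 244² → right
(350,120,370): 120²+350² = 136900 = 370² → right
(369,360,81): 81²+360² = 136161 = 369² → right
(363,616,715): 363²+616² = 511225 = 715² → right
(1358,1008,910): 910²+1008² = 1844164 = 1358² → right
(68,160,210): 68²+160² = 30224 < 44100 = 210² → obtuse
5 of the 6 are right.

5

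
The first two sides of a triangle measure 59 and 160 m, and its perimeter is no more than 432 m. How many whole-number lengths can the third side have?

Triangle inequality: 101 < x < 219. Perimeter ≤ 432 gives x ≤ 432 − 59 − 160 = 213.
So 101 < x ≤ 213; integers 102 through 213: 112 values.

112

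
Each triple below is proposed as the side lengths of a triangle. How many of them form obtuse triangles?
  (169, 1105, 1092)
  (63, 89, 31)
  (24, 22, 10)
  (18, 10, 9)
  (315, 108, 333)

2

(169,1105,1092): 169²+1092² = 1221025 = 1105² → right
(63,89,31): 31²+63² = 4930 < 7921 = 89² → obtuse
(24,22,10): 10²+22² = 584 > 576 = 24² → acute
(18,10,9): 9²+10² = 181 < 324 = 18² → obtuse
(315,108,333): 108²+315² = 110889 = 333² → right
2 of the 5 are obtuse.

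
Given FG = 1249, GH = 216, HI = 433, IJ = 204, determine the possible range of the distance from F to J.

396 ≤ FJ ≤ 2102

The maximum is all hops collinear in one direction: 1249 + 216 + 433 + 204 = 2102.
The longest hop is 1249; the others sum to 853. Folding the others back against it leaves at least 1249 − 853 = 396.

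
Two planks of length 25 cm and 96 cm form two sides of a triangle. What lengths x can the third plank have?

By the triangle inequality, x must be less than 25 + 96 = 121 and greater than |25 − 96| = 71.

71 < x < 121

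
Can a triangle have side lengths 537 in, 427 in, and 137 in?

The longest side is 537, and the other two sum to 564.
Since 564 > 537, the triangle inequality holds.

Yes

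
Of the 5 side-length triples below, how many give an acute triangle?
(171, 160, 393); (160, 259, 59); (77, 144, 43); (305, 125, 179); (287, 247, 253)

1

(171,160,393): 160+171 ≤ 393, not a triangle
(160,259,59): 59+160 ≤ 259, not a triangle
(77,144,43): 43+77 ≤ 144, not a triangle
(305,125,179): 125+179 ≤ 305, not a triangle
(287,247,253): 247²+253² = 125018 > 82369 = 287² → acute
1 of the 5 is acute.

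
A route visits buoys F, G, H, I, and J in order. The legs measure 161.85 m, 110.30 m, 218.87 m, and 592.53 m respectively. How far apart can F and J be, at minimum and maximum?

The maximum is all hops collinear in one direction: 161.85 + 110.30 + 218.87 + 592.53 = 1083.55.
The longest hop is 592.53; the others sum to 491.02. Folding the others back against it leaves at least 592.53 − 491.02 = 101.51.

101.51 ≤ FJ ≤ 1083.55 m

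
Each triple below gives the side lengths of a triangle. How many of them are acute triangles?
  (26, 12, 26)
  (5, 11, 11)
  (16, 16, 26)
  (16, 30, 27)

3

(26,12,26): 12²+26² = 820 > 676 = 26² → acute
(5,11,11): 5²+11² = 146 > 121 = 11² → acute
(16,16,26): 16²+16² = 512 < 676 = 26² → obtuse
(16,30,27): 16²+27² = 985 > 900 = 30² → acute
3 of the 4 are acute.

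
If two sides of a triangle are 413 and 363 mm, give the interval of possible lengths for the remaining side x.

50 < x < 776 (mm)

By the triangle inequality, x must be less than 413 + 363 = 776 and greater than |413 − 363| = 50.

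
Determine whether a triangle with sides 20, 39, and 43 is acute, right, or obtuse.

Compare the square of the longest side to the sum of squares of the other two: 20² + 39² = 1921 > 1849 = 43².

acute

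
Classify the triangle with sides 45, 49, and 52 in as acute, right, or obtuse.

acute

Compare the square of the longest side to the sum of squares of the other two: 45² + 49² = 4426 > 2704 = 52².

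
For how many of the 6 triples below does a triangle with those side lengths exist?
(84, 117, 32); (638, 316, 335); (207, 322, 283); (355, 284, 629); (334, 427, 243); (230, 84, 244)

(32,84,117): 32+84 ≤ 117 → not valid
(316,335,638): 316+335 > 638 → valid
(207,283,322): 207+283 > 322 → valid
(284,355,629): 284+355 > 629 → valid
(243,334,427): 243+334 > 427 → valid
(84,230,244): 84+230 > 244 → valid
5 of the 6 triples form a triangle.

5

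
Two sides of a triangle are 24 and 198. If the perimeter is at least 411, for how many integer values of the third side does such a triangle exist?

Triangle inequality: 174 < x < 222. Perimeter ≥ 411 gives x ≥ 411 − 24 − 198 = 189.
So 189 ≤ x < 222; integers 189 through 221: 33 values.

33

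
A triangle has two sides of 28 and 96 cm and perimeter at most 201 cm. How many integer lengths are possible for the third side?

Triangle inequality: 68 < x < 124. Perimeter ≤ 201 gives x ≤ 201 − 28 − 96 = 77.
So 68 < x ≤ 77; integers 69 through 77: 9 values.

9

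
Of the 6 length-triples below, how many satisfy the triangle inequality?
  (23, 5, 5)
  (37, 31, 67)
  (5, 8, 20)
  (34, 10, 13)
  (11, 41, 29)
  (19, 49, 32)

(5,5,23): 5+5 ≤ 23 → not valid
(31,37,67): 31+37 > 67 → valid
(5,8,20): 5+8 ≤ 20 → not valid
(10,13,34): 10+13 ≤ 34 → not valid
(11,29,41): 11+29 ≤ 41 → not valid
(19,32,49): 19+32 > 49 → valid
2 of the 6 triples form a triangle.

2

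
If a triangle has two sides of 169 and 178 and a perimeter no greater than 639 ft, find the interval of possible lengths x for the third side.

9 < x ≤ 292 ft

Triangle inequality alone gives 9 < x < 347.
The perimeter condition gives x ≤ 639 − 169 − 178 = 292.
Intersecting the two: 9 < x ≤ 292.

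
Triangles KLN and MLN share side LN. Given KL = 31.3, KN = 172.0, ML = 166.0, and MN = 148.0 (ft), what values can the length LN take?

140.7 < LN < 203.3

From triangle KLN: |31.3 − 172.0| < LN < 31.3 + 172.0, i.e. 140.7 < LN < 203.3.
From triangle MLN: 18.0 < LN < 314.0.
Both must hold, so LN lies in the intersection.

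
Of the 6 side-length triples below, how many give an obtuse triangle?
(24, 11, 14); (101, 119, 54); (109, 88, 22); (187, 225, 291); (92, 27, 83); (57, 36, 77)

(24,11,14): 11²+14² = 317 < 576 = 24² → obtuse
(101,119,54): 54²+101² = 13117 < 14161 = 119² → obtuse
(109,88,22): 22²+88² = 8228 < 11881 = 109² → obtuse
(187,225,291): 187²+225² = 85594 > 84681 = 291² → acute
(92,27,83): 27²+83² = 7618 < 8464 = 92² → obtuse
(57,36,77): 36²+57² = 4545 < 5929 = 77² → obtuse
5 of the 6 are obtuse.

5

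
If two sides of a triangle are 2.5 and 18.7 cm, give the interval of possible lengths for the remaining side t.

16.2 < t < 21.2 (cm)

By the triangle inequality, t must be less than 2.5 + 18.7 = 21.2 and greater than |2.5 − 18.7| = 16.2.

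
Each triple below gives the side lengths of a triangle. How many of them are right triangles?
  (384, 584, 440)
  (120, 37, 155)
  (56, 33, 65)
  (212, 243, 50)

2

(384,584,440): 384²+440² = 341056 = 584² → right
(120,37,155): 37²+120² = 15769 < 24025 = 155² → obtuse
(56,33,65): 33²+56² = 4225 = 65² → right
(212,243,50): 50²+212² = 47444 < 59049 = 243² → obtuse
2 of the 4 are right.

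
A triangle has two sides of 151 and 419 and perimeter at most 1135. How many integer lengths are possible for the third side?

297

Triangle inequality: 268 < x < 570. Perimeter ≤ 1135 gives x ≤ 1135 − 151 − 419 = 565.
So 268 < x ≤ 565; integers 269 through 565: 297 values.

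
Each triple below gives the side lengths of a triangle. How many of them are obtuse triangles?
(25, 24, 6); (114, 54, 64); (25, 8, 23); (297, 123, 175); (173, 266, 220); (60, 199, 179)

(25,24,6): 6²+24² = 612 < 625 = 25² → obtuse
(114,54,64): 54²+64² = 7012 < 12996 = 114² → obtuse
(25,8,23): 8²+23² = 593 < 625 = 25² → obtuse
(297,123,175): 123²+175² = 45754 < 88209 = 297² → obtuse
(173,266,220): 173²+220² = 78329 > 70756 = 266² → acute
(60,199,179): 60²+179² = 35641 < 39601 = 199² → obtuse
5 of the 6 are obtuse.

5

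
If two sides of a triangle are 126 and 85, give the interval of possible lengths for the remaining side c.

By the triangle inequality, c must be less than 126 + 85 = 211 and greater than |126 − 85| = 41.

41 < c < 211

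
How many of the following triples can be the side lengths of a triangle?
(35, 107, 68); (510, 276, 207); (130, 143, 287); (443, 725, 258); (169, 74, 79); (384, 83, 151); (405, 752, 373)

1

(35,68,107): 35+68 ≤ 107 → not valid
(207,276,510): 207+276 ≤ 510 → not valid
(130,143,287): 130+143 ≤ 287 → not valid
(258,443,725): 258+443 ≤ 725 → not valid
(74,79,169): 74+79 ≤ 169 → not valid
(83,151,384): 83+151 ≤ 384 → not valid
(373,405,752): 373+405 > 752 → valid
1 of the 7 triples forms a triangle.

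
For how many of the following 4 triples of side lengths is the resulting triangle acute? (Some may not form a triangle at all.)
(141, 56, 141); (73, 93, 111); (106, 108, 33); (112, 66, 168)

(141,56,141): 56²+141² = 23017 > 19881 = 141² → acute
(73,93,111): 73²+93² = 13978 > 12321 = 111² → acute
(106,108,33): 33²+106² = 12325 > 11664 = 108² → acute
(112,66,168): 66²+112² = 16900 < 28224 = 168² → obtuse
3 of the 4 are acute.

3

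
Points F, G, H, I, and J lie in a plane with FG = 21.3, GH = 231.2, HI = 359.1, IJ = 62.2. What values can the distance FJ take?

The maximum is all hops collinear in one direction: 21.3 + 231.2 + 359.1 + 62.2 = 673.8.
The longest hop is 359.1; the others sum to 314.7. Folding the others back against it leaves at least 359.1 − 314.7 = 44.4.

44.4 ≤ FJ ≤ 673.8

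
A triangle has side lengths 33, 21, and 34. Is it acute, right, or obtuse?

acute

Compare the square of the longest side to the sum of squares of the other two: 21² + 33² = 1530 > 1156 = 34².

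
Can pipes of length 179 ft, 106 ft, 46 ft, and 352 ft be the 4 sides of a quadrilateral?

No

For a quadrilateral, each side must be shorter than the sum of the others.
Here the longest side is 352, but the remaining 3 sides sum to only 331.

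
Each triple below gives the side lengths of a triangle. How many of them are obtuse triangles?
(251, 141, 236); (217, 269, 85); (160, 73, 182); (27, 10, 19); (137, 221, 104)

(251,141,236): 141²+236² = 75577 > 63001 = 251² → acute
(217,269,85): 85²+217² = 54314 < 72361 = 269² → obtuse
(160,73,182): 73²+160² = 30929 < 33124 = 182² → obtuse
(27,10,19): 10²+19² = 461 < 729 = 27² → obtuse
(137,221,104): 104²+137² = 29585 < 48841 = 221² → obtuse
4 of the 5 are obtuse.

4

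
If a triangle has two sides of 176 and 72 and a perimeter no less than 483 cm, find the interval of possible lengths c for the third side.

235 ≤ c < 248

Triangle inequality alone gives 104 < c < 248.
The perimeter condition gives c ≥ 483 − 176 − 72 = 235.
Intersecting the two: 235 ≤ c < 248.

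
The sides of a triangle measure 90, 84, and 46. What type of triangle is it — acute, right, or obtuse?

acute

Compare the square of the longest side to the sum of squares of the other two: 46² + 84² = 9172 > 8100 = 90².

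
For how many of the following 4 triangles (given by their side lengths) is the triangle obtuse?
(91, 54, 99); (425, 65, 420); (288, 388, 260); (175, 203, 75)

1

(91,54,99): 54²+91² = 11197 > 9801 = 99² → acute
(425,65,420): 65²+420² = 180625 = 425² → right
(288,388,260): 260²+288² = 150544 = 388² → right
(175,203,75): 75²+175² = 36250 < 41209 = 203² → obtuse
1 of the 4 is obtuse.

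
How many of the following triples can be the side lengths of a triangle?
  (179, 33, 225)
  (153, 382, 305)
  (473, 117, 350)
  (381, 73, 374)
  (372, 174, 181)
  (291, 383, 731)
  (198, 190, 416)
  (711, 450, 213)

(33,179,225): 33+179 ≤ 225 → not valid
(153,305,382): 153+305 > 382 → valid
(117,350,473): 117+350 ≤ 473 → not valid
(73,374,381): 73+374 > 381 → valid
(174,181,372): 174+181 ≤ 372 → not valid
(291,383,731): 291+383 ≤ 731 → not valid
(190,198,416): 190+198 ≤ 416 → not valid
(213,450,711): 213+450 ≤ 711 → not valid
2 of the 8 triples form a triangle.

2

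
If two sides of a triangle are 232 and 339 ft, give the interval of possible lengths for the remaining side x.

107 < x < 571

By the triangle inequality, x must be less than 232 + 339 = 571 and greater than |232 − 339| = 107.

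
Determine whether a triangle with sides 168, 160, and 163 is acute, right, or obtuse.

Compare the square of the longest side to the sum of squares of the other two: 160² + 163² = 52169 > 28224 = 168².

acute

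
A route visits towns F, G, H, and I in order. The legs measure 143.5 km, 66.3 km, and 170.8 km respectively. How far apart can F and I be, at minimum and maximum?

The maximum is all hops collinear in one direction: 143.5 + 66.3 + 170.8 = 380.6.
The longest hop is 170.8; the others sum to 209.8. Since 170.8 ≤ 209.8, the path can fold back on itself completely, so the minimum distance is 0.

0 ≤ FI ≤ 380.6 km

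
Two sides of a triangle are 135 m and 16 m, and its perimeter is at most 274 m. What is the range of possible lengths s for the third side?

119 < s ≤ 123 m

Triangle inequality alone gives 119 < s < 151.
The perimeter condition gives s ≤ 274 − 135 − 16 = 123.
Intersecting the two: 119 < s ≤ 123.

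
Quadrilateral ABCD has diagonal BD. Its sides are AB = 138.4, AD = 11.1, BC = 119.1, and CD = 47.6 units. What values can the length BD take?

127.3 < BD < 149.5

From triangle ABD: |138.4 − 11.1| < BD < 138.4 + 11.1, i.e. 127.3 < BD < 149.5.
From triangle CBD: 71.5 < BD < 166.7.
Both must hold, so BD lies in the intersection.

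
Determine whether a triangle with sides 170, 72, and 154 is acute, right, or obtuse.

right

Compare the square of the longest side to the sum of squares of the other two: 72² + 154² = 28900 = 170².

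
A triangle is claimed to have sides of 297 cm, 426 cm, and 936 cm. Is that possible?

The longest side is 936, but the other two sum to only 723.
723 < 936, so the triangle inequality fails.

No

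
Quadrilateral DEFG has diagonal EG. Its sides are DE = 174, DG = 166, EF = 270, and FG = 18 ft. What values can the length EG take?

From triangle DEG: |174 − 166| < EG < 174 + 166, i.e. 8 < EG < 340.
From triangle FEG: 252 < EG < 288.
Both must hold, so EG lies in the intersection.

252 < EG < 288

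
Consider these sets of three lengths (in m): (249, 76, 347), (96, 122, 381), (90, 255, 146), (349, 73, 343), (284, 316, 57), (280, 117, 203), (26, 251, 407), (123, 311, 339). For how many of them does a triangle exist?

4

(76,249,347): 76+249 ≤ 347 → not valid
(96,122,381): 96+122 ≤ 381 → not valid
(90,146,255): 90+146 ≤ 255 → not valid
(73,343,349): 73+343 > 349 → valid
(57,284,316): 57+284 > 316 → valid
(117,203,280): 117+203 > 280 → valid
(26,251,407): 26+251 ≤ 407 → not valid
(123,311,339): 123+311 > 339 → valid
4 of the 8 triples form a triangle.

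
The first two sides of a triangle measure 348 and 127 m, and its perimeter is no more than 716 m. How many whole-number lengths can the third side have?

Triangle inequality: 221 < x < 475. Perimeter ≤ 716 gives x ≤ 716 − 348 − 127 = 241.
So 221 < x ≤ 241; integers 222 through 241: 20 values.

20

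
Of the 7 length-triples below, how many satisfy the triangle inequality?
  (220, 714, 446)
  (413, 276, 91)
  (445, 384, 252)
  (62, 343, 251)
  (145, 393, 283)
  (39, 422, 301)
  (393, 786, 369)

2

(220,446,714): 220+446 ≤ 714 → not valid
(91,276,413): 91+276 ≤ 413 → not valid
(252,384,445): 252+384 > 445 → valid
(62,251,343): 62+251 ≤ 343 → not valid
(145,283,393): 145+283 > 393 → valid
(39,301,422): 39+301 ≤ 422 → not valid
(369,393,786): 369+393 ≤ 786 → not valid
2 of the 7 triples form a triangle.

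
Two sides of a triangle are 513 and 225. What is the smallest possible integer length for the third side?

289

The third side must be strictly greater than |513 − 225| = 288.
The smallest integer above 288 is 289.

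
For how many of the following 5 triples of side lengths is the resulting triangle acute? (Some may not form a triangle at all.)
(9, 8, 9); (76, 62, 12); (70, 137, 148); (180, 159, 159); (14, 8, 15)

4

(9,8,9): 8²+9² = 145 > 81 = 9² → acute
(76,62,12): 12+62 ≤ 76, not a triangle
(70,137,148): 70²+137² = 23669 > 21904 = 148² → acute
(180,159,159): 159²+159² = 50562 > 32400 = 180² → acute
(14,8,15): 8²+14² = 260 > 225 = 15² → acute
4 of the 5 are acute.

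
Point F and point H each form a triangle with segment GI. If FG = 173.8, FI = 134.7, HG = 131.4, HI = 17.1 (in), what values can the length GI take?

114.3 < GI < 148.5

From triangle FGI: |173.8 − 134.7| < GI < 173.8 + 134.7, i.e. 39.1 < GI < 308.5.
From triangle HGI: 114.3 < GI < 148.5.
Both must hold, so GI lies in the intersection.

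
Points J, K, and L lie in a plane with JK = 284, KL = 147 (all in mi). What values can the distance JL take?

By the triangle inequality, |284 − 147| ≤ JL ≤ 284 + 147.

137 ≤ JL ≤ 431 mi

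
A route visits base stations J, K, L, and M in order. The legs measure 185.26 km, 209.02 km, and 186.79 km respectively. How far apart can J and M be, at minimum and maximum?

0 ≤ JM ≤ 581.07 km

The maximum is all hops collinear in one direction: 185.26 + 209.02 + 186.79 = 581.07.
The longest hop is 209.02; the others sum to 372.05. Since 209.02 ≤ 372.05, the path can fold back on itself completely, so the minimum distance is 0.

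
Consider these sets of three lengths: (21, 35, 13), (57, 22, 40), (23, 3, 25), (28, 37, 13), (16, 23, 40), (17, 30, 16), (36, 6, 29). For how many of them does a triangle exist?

4

(13,21,35): 13+21 ≤ 35 → not valid
(22,40,57): 22+40 > 57 → valid
(3,23,25): 3+23 > 25 → valid
(13,28,37): 13+28 > 37 → valid
(16,23,40): 16+23 ≤ 40 → not valid
(16,17,30): 16+17 > 30 → valid
(6,29,36): 6+29 ≤ 36 → not valid
4 of the 7 triples form a triangle.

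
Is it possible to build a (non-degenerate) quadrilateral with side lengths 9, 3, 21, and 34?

No

For a quadrilateral, each side must be shorter than the sum of the others.
Here the longest side is 34, but the remaining 3 sides sum to only 33.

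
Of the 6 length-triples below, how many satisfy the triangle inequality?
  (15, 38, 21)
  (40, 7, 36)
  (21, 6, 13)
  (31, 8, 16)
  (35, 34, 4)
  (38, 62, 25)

(15,21,38): 15+21 ≤ 38 → not valid
(7,36,40): 7+36 > 40 → valid
(6,13,21): 6+13 ≤ 21 → not valid
(8,16,31): 8+16 ≤ 31 → not valid
(4,34,35): 4+34 > 35 → valid
(25,38,62): 25+38 > 62 → valid
3 of the 6 triples form a triangle.

3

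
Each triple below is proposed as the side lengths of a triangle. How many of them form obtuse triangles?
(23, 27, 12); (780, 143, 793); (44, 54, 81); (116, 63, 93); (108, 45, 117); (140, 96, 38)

(23,27,12): 12²+23² = 673 < 729 = 27² → obtuse
(780,143,793): 143²+780² = 628849 = 793² → right
(44,54,81): 44²+54² = 4852 < 6561 = 81² → obtuse
(116,63,93): 63²+93² = 12618 < 13456 = 116² → obtuse
(108,45,117): 45²+108² = 13689 = 117² → right
(140,96,38): 38+96 ≤ 140, not a triangle
3 of the 6 are obtuse.

3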